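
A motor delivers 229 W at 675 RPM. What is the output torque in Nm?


omega = 675 * 2*pi/60 = 70.6858 rad/s
tau = P / omega = 229 / 70.6858
= 3.2397 Nm


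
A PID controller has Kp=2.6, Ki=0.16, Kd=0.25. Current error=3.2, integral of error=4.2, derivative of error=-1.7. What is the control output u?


u = Kp*e + Ki*int(e) + Kd*de/dt
= 2.6*3.2 + 0.16*4.2 + 0.25*(-1.7)
= 8.32 + 0.672 + -0.425
= 8.567


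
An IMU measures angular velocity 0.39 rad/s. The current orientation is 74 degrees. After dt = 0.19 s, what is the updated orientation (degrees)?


delta_theta = w * dt = 0.39 * 0.19 = 0.0741 rad
= 4.2456 deg
theta_new = 74 + 4.2456 = 78.2456 deg


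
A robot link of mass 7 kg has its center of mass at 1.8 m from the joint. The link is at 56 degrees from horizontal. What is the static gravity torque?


tau = m*g*L*cos(angle)
= 7 * 9.81 * 1.8 * cos(56 deg)
= 7 * 9.81 * 1.8 * 0.5592
= 69.1196 Nm


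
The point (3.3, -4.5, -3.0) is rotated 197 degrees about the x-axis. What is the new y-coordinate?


Rotation about x-axis: y' = y*cos(theta) - z*sin(theta)
= -4.5 * -0.9563 - -3.0 * -0.2924
= 3.4263


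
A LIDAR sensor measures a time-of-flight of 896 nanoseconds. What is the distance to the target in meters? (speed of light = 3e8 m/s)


tof = 896 ns = 8.96e-07 s
dist = c * tof / 2
= 3e8 * 8.96e-07 / 2
= 134.4 m


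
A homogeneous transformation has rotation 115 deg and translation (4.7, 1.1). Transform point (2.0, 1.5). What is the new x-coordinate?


x' = cos(theta)*px - sin(theta)*py + tx
= -0.4226*2.0 - 0.9063*1.5 + 4.7
= 2.4953


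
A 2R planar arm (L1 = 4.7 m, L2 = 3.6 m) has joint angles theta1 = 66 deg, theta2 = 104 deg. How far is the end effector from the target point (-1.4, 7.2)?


End effector via forward kinematics:
x = L1*cos(t1) + L2*cos(t1+t2) = -1.6336
y = L1*sin(t1) + L2*sin(t1+t2) = 4.9188
Distance to target:
d = sqrt((-1.4 - -1.6336)^2 + (7.2 - 4.9188)^2)
= sqrt(0.0546 + 5.2039)
= 2.2931 m


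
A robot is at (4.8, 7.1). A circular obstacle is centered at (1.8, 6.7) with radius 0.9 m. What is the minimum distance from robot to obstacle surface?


center_dist = sqrt((4.8-1.8)^2 + (7.1-6.7)^2)
= sqrt(9.0 + 0.16)
= 3.0265
min_dist = center_dist - radius = 3.0265 - 0.9 = 2.1265 m


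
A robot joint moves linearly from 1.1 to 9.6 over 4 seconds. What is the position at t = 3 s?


s = t/T = 3/4 = 0.75
p(t) = p0 + (pf-p0)*s
= 1.1 + (9.6 - 1.1) * 0.75
= 7.475


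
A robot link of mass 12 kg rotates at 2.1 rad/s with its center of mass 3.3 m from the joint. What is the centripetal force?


F = m * omega^2 * r
= 12 * 2.1^2 * 3.3
= 12 * 4.41 * 3.3
= 174.636 N


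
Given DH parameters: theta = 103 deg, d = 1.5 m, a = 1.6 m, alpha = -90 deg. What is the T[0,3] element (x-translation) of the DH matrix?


T[0,3] = a * cos(theta)
= 1.6 * cos(103 deg)
= 1.6 * -0.225
= -0.3599


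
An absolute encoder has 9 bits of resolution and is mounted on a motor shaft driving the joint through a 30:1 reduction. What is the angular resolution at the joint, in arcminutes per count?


counts = 2^9 = 512
effective counts at joint = 512 * 30 = 15360
resolution = 360*60 / 15360
= 1.4062 arcmin/count


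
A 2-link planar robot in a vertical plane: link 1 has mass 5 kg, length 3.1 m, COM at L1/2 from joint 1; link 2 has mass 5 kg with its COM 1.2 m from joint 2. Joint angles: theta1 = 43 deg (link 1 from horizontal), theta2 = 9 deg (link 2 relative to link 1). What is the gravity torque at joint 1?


Horizontal distance from joint 1 to link-1 COM:
  x_c1 = (L1/2)*cos(t1) = 1.55 * 0.7314 = 1.1336 m
Horizontal distance from joint 1 to link-2 COM:
  x_c2 = L1*cos(t1) + Lc2*cos(t1+t2)
       = 3.1*0.7314 + 1.2*0.6157 = 3.006 m
tau1 = m1*g*x_c1 + m2*g*x_c2
     = 5*9.81*1.1336 + 5*9.81*3.006
     = 55.603 + 147.4438
     = 203.0468 Nm


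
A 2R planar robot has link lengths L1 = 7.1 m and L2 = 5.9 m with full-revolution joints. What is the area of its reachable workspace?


r_max = L1 + L2 = 13.0 m
r_min = |L1 - L2| = 1.2 m
Area = pi*(r_max^2 - r_min^2)
= pi*(169.0 - 1.44)
= pi * 167.56
= 526.4053 m^2


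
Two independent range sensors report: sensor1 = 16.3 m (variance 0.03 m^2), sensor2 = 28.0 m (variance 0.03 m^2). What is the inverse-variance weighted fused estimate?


w1 = (1/var1) / (1/var1 + 1/var2)
   = 33.3333 / (33.3333 + 33.3333) = 0.5
w2 = 1 - w1 = 0.5
fused = w1*s1 + w2*s2 = 8.15 + 14.0
= 22.15 m


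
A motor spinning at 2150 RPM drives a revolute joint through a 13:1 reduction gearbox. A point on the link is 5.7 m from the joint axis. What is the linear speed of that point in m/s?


omega_motor = 2150 * 2*pi/60 = 225.1475 rad/s
omega_joint = omega_motor / 13 = 17.319 rad/s
v = omega_joint * r = 17.319 * 5.7
= 98.7185 m/s


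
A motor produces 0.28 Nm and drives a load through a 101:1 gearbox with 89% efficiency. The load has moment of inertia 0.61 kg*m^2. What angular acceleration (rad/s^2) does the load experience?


tau_out = tau_motor * N * eta
= 0.28 * 101 * 0.89 = 25.1692 Nm
alpha = tau_out / I = 25.1692 / 0.61
= 41.261 rad/s^2


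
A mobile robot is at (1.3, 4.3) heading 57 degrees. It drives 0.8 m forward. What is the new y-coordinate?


y_new = y0 + d*sin(theta)
= 4.3 + 0.8*sin(57)
= 4.3 + 0.6709
= 4.9709


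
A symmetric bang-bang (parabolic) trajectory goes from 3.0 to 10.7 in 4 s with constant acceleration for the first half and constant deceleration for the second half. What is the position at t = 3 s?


Symmetric rest-to-rest: each phase covers (pf-p0)/2 in time T/2. 0.5*a*(T/2)^2 = (pf-p0)/2 => a = 4*(pf-p0)/T^2
a = 4*(10.7-3.0)/4^2 = 1.925
t = 3 is in the deceleration phase (t > T/2).
p = pf - 0.5*a*(T-t)^2 = 10.7 - 0.5*1.925*1^2
= 9.7375


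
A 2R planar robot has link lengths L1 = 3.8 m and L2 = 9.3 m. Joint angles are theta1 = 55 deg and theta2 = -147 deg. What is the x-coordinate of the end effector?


Convert angles to radians: theta1 = 0.9599, theta2 = -2.5656
x = L1*cos(theta1) + L2*cos(theta1+theta2)
x = 2.1796 + -0.3246
x = 1.855


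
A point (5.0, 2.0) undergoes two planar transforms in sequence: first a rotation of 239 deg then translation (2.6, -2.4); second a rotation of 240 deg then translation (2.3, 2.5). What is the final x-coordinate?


After transform 1:
x1 = cos(239)*5.0 - sin(239)*2.0 + 2.6 = 1.7391
y1 = sin(239)*5.0 + cos(239)*2.0 + -2.4 = -7.7159
After transform 2:
x2 = cos(240)*1.7391 - sin(240)*-7.7159 + 2.3
= -5.2517


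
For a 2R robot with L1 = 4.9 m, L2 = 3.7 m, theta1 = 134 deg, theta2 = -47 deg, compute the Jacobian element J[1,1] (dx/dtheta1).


J[1,1] = -L1*sin(t1) - L2*sin(t1+t2)
= -4.9*sin(134) - 3.7*sin(87)
= -7.2197


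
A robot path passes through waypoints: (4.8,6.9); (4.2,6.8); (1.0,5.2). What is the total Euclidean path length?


Segment lengths:
  seg1 = sqrt((-0.6)^2 + (-0.1)^2) = 0.6083
  seg2 = sqrt((-3.2)^2 + (-1.6)^2) = 3.5777
Total = 4.186


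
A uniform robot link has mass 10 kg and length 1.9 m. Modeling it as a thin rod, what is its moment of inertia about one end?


I = (1/3) * m * L^2
= (1/3) * 10 * 1.9^2
= 0.333333 * 10 * 3.61
= 12.0333 kg*m^2


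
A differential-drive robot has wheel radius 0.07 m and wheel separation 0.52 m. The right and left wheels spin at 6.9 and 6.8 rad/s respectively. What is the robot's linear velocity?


vR = r*wR = 0.07*6.9 = 0.483 m/s
vL = r*wL = 0.07*6.8 = 0.476 m/s
v = (vR+vL)/2 = 0.4795 m/s
omega = (vR-vL)/L = 0.0135 rad/s
linear velocity = 0.4795 m/s


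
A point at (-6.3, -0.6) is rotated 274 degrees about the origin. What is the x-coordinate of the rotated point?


x' = x*cos(theta) - y*sin(theta)
cos(274 deg) = 0.0698, sin(274 deg) = -0.9976
x' = -6.3 * 0.0698 - -0.6 * -0.9976
= -0.4395 - 0.5985
= -1.038


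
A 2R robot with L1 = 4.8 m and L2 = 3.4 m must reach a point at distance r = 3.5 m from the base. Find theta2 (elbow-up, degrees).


cos(theta2) = (r^2 - L1^2 - L2^2) / (2*L1*L2)
cos(theta2) = (12.25 - 23.04 - 11.56) / 32.64
cos(theta2) = -0.684743
theta2 = 133.2154 degrees


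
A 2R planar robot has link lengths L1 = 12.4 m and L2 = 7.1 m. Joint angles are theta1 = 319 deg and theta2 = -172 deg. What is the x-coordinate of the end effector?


Convert angles to radians: theta1 = 5.5676, theta2 = -3.002
x = L1*cos(theta1) + L2*cos(theta1+theta2)
x = 9.3584 + -5.9546
x = 3.4038


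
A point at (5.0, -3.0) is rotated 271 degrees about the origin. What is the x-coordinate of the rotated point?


x' = x*cos(theta) - y*sin(theta)
cos(271 deg) = 0.0175, sin(271 deg) = -0.9998
x' = 5.0 * 0.0175 - -3.0 * -0.9998
= 0.0873 - 2.9995
= -2.9123


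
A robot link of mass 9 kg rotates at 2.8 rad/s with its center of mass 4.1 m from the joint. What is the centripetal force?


F = m * omega^2 * r
= 9 * 2.8^2 * 4.1
= 9 * 7.84 * 4.1
= 289.296 N


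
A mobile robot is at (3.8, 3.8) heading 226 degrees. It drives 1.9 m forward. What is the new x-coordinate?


x_new = x0 + d*cos(theta)
= 3.8 + 1.9*cos(226)
= 3.8 + -1.3199
= 2.4801


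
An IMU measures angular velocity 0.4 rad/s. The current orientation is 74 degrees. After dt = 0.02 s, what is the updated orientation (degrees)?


delta_theta = w * dt = 0.4 * 0.02 = 0.008 rad
= 0.4584 deg
theta_new = 74 + 0.4584 = 74.4584 deg


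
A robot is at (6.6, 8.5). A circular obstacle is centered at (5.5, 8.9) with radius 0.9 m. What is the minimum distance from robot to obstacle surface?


center_dist = sqrt((6.6-5.5)^2 + (8.5-8.9)^2)
= sqrt(1.21 + 0.16)
= 1.1705
min_dist = center_dist - radius = 1.1705 - 0.9 = 0.2705 m


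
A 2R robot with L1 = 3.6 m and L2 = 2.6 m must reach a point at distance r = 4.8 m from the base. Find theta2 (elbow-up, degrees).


cos(theta2) = (r^2 - L1^2 - L2^2) / (2*L1*L2)
cos(theta2) = (23.04 - 12.96 - 6.76) / 18.72
cos(theta2) = 0.17735
theta2 = 79.7845 degrees


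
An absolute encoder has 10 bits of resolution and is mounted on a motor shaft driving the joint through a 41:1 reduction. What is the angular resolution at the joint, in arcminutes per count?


counts = 2^10 = 1024
effective counts at joint = 1024 * 41 = 41984
resolution = 360*60 / 41984
= 0.5145 arcmin/count


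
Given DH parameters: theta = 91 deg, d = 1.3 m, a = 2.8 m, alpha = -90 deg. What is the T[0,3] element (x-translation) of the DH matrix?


T[0,3] = a * cos(theta)
= 2.8 * cos(91 deg)
= 2.8 * -0.0175
= -0.0489


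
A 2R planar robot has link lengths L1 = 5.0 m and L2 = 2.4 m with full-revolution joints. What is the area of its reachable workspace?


r_max = L1 + L2 = 7.4 m
r_min = |L1 - L2| = 2.6 m
Area = pi*(r_max^2 - r_min^2)
= pi*(54.76 - 6.76)
= pi * 48.0
= 150.7964 m^2


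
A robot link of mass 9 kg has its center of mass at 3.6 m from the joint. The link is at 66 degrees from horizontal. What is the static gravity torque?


tau = m*g*L*cos(angle)
= 9 * 9.81 * 3.6 * cos(66 deg)
= 9 * 9.81 * 3.6 * 0.4067
= 129.2788 Nm


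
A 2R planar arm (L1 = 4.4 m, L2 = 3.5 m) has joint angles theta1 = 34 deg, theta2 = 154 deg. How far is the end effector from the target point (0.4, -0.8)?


End effector via forward kinematics:
x = L1*cos(t1) + L2*cos(t1+t2) = 0.1818
y = L1*sin(t1) + L2*sin(t1+t2) = 1.9733
Distance to target:
d = sqrt((0.4 - 0.1818)^2 + (-0.8 - 1.9733)^2)
= sqrt(0.0476 + 7.6914)
= 2.7819 m


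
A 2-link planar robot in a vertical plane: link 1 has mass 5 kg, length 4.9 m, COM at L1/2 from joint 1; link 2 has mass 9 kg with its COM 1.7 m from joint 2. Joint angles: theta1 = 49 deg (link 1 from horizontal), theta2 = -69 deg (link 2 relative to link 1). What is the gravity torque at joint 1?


Horizontal distance from joint 1 to link-1 COM:
  x_c1 = (L1/2)*cos(t1) = 2.45 * 0.6561 = 1.6073 m
Horizontal distance from joint 1 to link-2 COM:
  x_c2 = L1*cos(t1) + Lc2*cos(t1+t2)
       = 4.9*0.6561 + 1.7*0.9397 = 4.8122 m
tau1 = m1*g*x_c1 + m2*g*x_c2
     = 5*9.81*1.6073 + 9*9.81*4.8122
     = 78.8403 + 424.8662
     = 503.7065 Nm


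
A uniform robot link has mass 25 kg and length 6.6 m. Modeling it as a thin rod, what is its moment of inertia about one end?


I = (1/3) * m * L^2
= (1/3) * 25 * 6.6^2
= 0.333333 * 25 * 43.56
= 363.0 kg*m^2


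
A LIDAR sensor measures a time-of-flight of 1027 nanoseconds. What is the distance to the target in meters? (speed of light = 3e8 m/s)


tof = 1027 ns = 1.027e-06 s
dist = c * tof / 2
= 3e8 * 1.027e-06 / 2
= 154.05 m


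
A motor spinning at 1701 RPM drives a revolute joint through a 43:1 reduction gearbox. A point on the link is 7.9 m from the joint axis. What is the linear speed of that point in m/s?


omega_motor = 1701 * 2*pi/60 = 178.1283 rad/s
omega_joint = omega_motor / 43 = 4.1425 rad/s
v = omega_joint * r = 4.1425 * 7.9
= 32.7259 m/s


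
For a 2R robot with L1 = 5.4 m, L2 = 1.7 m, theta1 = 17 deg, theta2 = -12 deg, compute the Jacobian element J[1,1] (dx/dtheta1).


J[1,1] = -L1*sin(t1) - L2*sin(t1+t2)
= -5.4*sin(17) - 1.7*sin(5)
= -1.727


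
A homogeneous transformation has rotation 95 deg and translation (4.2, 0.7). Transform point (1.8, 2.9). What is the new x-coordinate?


x' = cos(theta)*px - sin(theta)*py + tx
= -0.0872*1.8 - 0.9962*2.9 + 4.2
= 1.1542


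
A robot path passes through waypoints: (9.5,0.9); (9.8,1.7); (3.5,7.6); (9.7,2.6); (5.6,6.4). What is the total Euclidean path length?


Segment lengths:
  seg1 = sqrt((0.3)^2 + (0.8)^2) = 0.8544
  seg2 = sqrt((-6.3)^2 + (5.9)^2) = 8.6313
  seg3 = sqrt((6.2)^2 + (-5.0)^2) = 7.9649
  seg4 = sqrt((-4.1)^2 + (3.8)^2) = 5.5902
Total = 23.0408


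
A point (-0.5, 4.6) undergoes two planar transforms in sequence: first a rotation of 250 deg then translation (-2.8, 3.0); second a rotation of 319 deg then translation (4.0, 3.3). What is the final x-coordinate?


After transform 1:
x1 = cos(250)*-0.5 - sin(250)*4.6 + -2.8 = 1.6936
y1 = sin(250)*-0.5 + cos(250)*4.6 + 3.0 = 1.8966
After transform 2:
x2 = cos(319)*1.6936 - sin(319)*1.8966 + 4.0
= 6.5224


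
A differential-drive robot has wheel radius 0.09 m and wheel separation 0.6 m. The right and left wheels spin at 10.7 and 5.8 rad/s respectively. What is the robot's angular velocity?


vR = r*wR = 0.09*10.7 = 0.963 m/s
vL = r*wL = 0.09*5.8 = 0.522 m/s
v = (vR+vL)/2 = 0.7425 m/s
omega = (vR-vL)/L = 0.735 rad/s
angular velocity = 0.735 rad/s


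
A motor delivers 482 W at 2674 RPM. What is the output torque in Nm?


omega = 2674 * 2*pi/60 = 280.0206 rad/s
tau = P / omega = 482 / 280.0206
= 1.7213 Nm


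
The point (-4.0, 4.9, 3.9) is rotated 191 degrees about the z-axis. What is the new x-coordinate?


Rotation about z-axis: x' = x*cos(theta) - y*sin(theta)
= -4.0 * -0.9816 - 4.9 * -0.1908
= 4.8615


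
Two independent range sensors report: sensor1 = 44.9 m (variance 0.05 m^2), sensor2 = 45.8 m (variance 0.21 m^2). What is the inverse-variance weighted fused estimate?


w1 = (1/var1) / (1/var1 + 1/var2)
   = 20.0 / (20.0 + 4.7619) = 0.8077
w2 = 1 - w1 = 0.1923
fused = w1*s1 + w2*s2 = 36.2654 + 8.8077
= 45.0731 m


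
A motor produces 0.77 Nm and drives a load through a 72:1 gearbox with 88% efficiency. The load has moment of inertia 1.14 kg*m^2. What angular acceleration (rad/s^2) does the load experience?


tau_out = tau_motor * N * eta
= 0.77 * 72 * 0.88 = 48.7872 Nm
alpha = tau_out / I = 48.7872 / 1.14
= 42.7958 rad/s^2


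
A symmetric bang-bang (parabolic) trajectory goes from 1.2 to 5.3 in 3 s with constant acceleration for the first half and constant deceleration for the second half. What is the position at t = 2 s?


Symmetric rest-to-rest: each phase covers (pf-p0)/2 in time T/2. 0.5*a*(T/2)^2 = (pf-p0)/2 => a = 4*(pf-p0)/T^2
a = 4*(5.3-1.2)/3^2 = 1.8222
t = 2 is in the deceleration phase (t > T/2).
p = pf - 0.5*a*(T-t)^2 = 5.3 - 0.5*1.8222*1^2
= 4.3889


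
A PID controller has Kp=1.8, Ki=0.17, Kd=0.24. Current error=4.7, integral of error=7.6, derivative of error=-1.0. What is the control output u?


u = Kp*e + Ki*int(e) + Kd*de/dt
= 1.8*4.7 + 0.17*7.6 + 0.24*(-1.0)
= 8.46 + 1.292 + -0.24
= 9.512


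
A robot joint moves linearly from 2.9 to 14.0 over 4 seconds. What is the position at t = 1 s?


s = t/T = 1/4 = 0.25
p(t) = p0 + (pf-p0)*s
= 2.9 + (14.0 - 2.9) * 0.25
= 5.675


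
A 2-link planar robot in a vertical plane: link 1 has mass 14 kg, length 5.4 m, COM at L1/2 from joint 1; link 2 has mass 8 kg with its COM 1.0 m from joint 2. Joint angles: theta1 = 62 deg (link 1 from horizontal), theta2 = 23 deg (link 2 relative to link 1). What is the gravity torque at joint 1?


Horizontal distance from joint 1 to link-1 COM:
  x_c1 = (L1/2)*cos(t1) = 2.7 * 0.4695 = 1.2676 m
Horizontal distance from joint 1 to link-2 COM:
  x_c2 = L1*cos(t1) + Lc2*cos(t1+t2)
       = 5.4*0.4695 + 1.0*0.0872 = 2.6223 m
tau1 = m1*g*x_c1 + m2*g*x_c2
     = 14*9.81*1.2676 + 8*9.81*2.6223
     = 174.0885 + 205.7983
     = 379.8868 Nm


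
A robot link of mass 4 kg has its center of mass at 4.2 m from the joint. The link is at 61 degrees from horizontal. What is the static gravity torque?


tau = m*g*L*cos(angle)
= 4 * 9.81 * 4.2 * cos(61 deg)
= 4 * 9.81 * 4.2 * 0.4848
= 79.9005 Nm


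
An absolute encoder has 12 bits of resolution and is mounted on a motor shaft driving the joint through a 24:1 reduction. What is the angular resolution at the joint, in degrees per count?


counts = 2^12 = 4096
effective counts at joint = 4096 * 24 = 98304
resolution = 360 / 98304
= 0.0037 deg/count


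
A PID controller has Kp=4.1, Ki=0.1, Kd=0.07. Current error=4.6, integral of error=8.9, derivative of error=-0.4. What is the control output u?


u = Kp*e + Ki*int(e) + Kd*de/dt
= 4.1*4.6 + 0.1*8.9 + 0.07*(-0.4)
= 18.86 + 0.89 + -0.028
= 19.722


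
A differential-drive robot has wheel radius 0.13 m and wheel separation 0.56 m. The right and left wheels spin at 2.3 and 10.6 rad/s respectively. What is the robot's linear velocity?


vR = r*wR = 0.13*2.3 = 0.299 m/s
vL = r*wL = 0.13*10.6 = 1.378 m/s
v = (vR+vL)/2 = 0.8385 m/s
omega = (vR-vL)/L = -1.9268 rad/s
linear velocity = 0.8385 m/s


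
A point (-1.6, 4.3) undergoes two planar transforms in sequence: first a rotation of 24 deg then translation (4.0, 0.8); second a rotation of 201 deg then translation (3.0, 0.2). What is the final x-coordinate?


After transform 1:
x1 = cos(24)*-1.6 - sin(24)*4.3 + 4.0 = 0.7894
y1 = sin(24)*-1.6 + cos(24)*4.3 + 0.8 = 4.0775
After transform 2:
x2 = cos(201)*0.7894 - sin(201)*4.0775 + 3.0
= 3.7243


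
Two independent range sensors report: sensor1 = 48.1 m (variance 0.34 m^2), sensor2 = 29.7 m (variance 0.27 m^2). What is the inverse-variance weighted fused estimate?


w1 = (1/var1) / (1/var1 + 1/var2)
   = 2.9412 / (2.9412 + 3.7037) = 0.4426
w2 = 1 - w1 = 0.5574
fused = w1*s1 + w2*s2 = 21.2902 + 16.5541
= 37.8443 m


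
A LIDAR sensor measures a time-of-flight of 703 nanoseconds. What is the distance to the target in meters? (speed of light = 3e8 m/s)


tof = 703 ns = 7.03e-07 s
dist = c * tof / 2
= 3e8 * 7.03e-07 / 2
= 105.45 m


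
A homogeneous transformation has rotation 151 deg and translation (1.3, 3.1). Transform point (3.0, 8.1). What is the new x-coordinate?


x' = cos(theta)*px - sin(theta)*py + tx
= -0.8746*3.0 - 0.4848*8.1 + 1.3
= -5.2508


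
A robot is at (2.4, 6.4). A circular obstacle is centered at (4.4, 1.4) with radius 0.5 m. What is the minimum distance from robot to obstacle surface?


center_dist = sqrt((2.4-4.4)^2 + (6.4-1.4)^2)
= sqrt(4.0 + 25.0)
= 5.3852
min_dist = center_dist - radius = 5.3852 - 0.5 = 4.8852 m


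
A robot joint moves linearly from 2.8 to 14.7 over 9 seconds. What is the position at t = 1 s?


s = t/T = 1/9 = 0.1111
p(t) = p0 + (pf-p0)*s
= 2.8 + (14.7 - 2.8) * 0.1111
= 4.1222


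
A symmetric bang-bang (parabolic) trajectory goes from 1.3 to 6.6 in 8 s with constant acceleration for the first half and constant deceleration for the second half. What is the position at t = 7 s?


Symmetric rest-to-rest: each phase covers (pf-p0)/2 in time T/2. 0.5*a*(T/2)^2 = (pf-p0)/2 => a = 4*(pf-p0)/T^2
a = 4*(6.6-1.3)/8^2 = 0.3312
t = 7 is in the deceleration phase (t > T/2).
p = pf - 0.5*a*(T-t)^2 = 6.6 - 0.5*0.3312*1^2
= 6.4344


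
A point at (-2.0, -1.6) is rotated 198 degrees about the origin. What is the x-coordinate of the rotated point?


x' = x*cos(theta) - y*sin(theta)
cos(198 deg) = -0.9511, sin(198 deg) = -0.309
x' = -2.0 * -0.9511 - -1.6 * -0.309
= 1.9021 - 0.4944
= 1.4077


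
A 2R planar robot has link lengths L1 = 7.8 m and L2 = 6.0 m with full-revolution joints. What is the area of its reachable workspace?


r_max = L1 + L2 = 13.8 m
r_min = |L1 - L2| = 1.8 m
Area = pi*(r_max^2 - r_min^2)
= pi*(190.44 - 3.24)
= pi * 187.2
= 588.1061 m^2


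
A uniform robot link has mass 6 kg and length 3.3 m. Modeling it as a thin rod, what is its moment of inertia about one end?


I = (1/3) * m * L^2
= (1/3) * 6 * 3.3^2
= 0.333333 * 6 * 10.89
= 21.78 kg*m^2


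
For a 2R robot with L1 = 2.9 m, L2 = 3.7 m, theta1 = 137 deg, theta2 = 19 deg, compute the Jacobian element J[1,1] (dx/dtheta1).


J[1,1] = -L1*sin(t1) - L2*sin(t1+t2)
= -2.9*sin(137) - 3.7*sin(156)
= -3.4827


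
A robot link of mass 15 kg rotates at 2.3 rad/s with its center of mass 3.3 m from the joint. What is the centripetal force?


F = m * omega^2 * r
= 15 * 2.3^2 * 3.3
= 15 * 5.29 * 3.3
= 261.855 N


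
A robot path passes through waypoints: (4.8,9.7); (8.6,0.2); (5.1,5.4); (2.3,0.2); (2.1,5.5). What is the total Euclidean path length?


Segment lengths:
  seg1 = sqrt((3.8)^2 + (-9.5)^2) = 10.2318
  seg2 = sqrt((-3.5)^2 + (5.2)^2) = 6.2682
  seg3 = sqrt((-2.8)^2 + (-5.2)^2) = 5.9059
  seg4 = sqrt((-0.2)^2 + (5.3)^2) = 5.3038
Total = 27.7097


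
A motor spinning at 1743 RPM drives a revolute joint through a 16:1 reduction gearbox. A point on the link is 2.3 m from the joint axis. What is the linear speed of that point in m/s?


omega_motor = 1743 * 2*pi/60 = 182.5265 rad/s
omega_joint = omega_motor / 16 = 11.4079 rad/s
v = omega_joint * r = 11.4079 * 2.3
= 26.2382 m/s


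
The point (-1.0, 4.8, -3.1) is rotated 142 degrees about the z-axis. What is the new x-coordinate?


Rotation about z-axis: x' = x*cos(theta) - y*sin(theta)
= -1.0 * -0.788 - 4.8 * 0.6157
= -2.1672


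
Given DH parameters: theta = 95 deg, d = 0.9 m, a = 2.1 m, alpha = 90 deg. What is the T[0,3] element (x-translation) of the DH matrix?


T[0,3] = a * cos(theta)
= 2.1 * cos(95 deg)
= 2.1 * -0.0872
= -0.183


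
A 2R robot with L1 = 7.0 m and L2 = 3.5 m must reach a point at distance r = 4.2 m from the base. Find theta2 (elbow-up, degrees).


cos(theta2) = (r^2 - L1^2 - L2^2) / (2*L1*L2)
cos(theta2) = (17.64 - 49.0 - 12.25) / 49.0
cos(theta2) = -0.89
theta2 = 152.8732 degrees


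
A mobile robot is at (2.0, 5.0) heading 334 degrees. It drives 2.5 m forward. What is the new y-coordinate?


y_new = y0 + d*sin(theta)
= 5.0 + 2.5*sin(334)
= 5.0 + -1.0959
= 3.9041


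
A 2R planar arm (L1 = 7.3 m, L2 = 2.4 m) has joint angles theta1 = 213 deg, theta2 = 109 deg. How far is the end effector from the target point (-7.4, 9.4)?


End effector via forward kinematics:
x = L1*cos(t1) + L2*cos(t1+t2) = -4.2311
y = L1*sin(t1) + L2*sin(t1+t2) = -5.4535
Distance to target:
d = sqrt((-7.4 - -4.2311)^2 + (9.4 - -5.4535)^2)
= sqrt(10.0421 + 220.6251)
= 15.1877 m


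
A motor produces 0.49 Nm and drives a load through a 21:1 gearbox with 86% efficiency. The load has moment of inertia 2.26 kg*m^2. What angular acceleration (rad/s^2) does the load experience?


tau_out = tau_motor * N * eta
= 0.49 * 21 * 0.86 = 8.8494 Nm
alpha = tau_out / I = 8.8494 / 2.26
= 3.9157 rad/s^2


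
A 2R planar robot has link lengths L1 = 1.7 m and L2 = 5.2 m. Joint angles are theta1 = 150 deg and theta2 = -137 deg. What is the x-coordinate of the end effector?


Convert angles to radians: theta1 = 2.618, theta2 = -2.3911
x = L1*cos(theta1) + L2*cos(theta1+theta2)
x = -1.4722 + 5.0667
x = 3.5945


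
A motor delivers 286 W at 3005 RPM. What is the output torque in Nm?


omega = 3005 * 2*pi/60 = 314.6829 rad/s
tau = P / omega = 286 / 314.6829
= 0.9089 Nm


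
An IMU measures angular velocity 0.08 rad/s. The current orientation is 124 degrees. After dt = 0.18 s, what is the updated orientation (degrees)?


delta_theta = w * dt = 0.08 * 0.18 = 0.0144 rad
= 0.8251 deg
theta_new = 124 + 0.8251 = 124.8251 deg


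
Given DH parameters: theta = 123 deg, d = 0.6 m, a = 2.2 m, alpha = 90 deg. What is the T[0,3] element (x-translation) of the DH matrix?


T[0,3] = a * cos(theta)
= 2.2 * cos(123 deg)
= 2.2 * -0.5446
= -1.1982


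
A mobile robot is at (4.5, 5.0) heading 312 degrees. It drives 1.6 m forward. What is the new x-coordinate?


x_new = x0 + d*cos(theta)
= 4.5 + 1.6*cos(312)
= 4.5 + 1.0706
= 5.5706


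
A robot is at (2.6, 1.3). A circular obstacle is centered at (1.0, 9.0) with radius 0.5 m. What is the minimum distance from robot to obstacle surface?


center_dist = sqrt((2.6-1.0)^2 + (1.3-9.0)^2)
= sqrt(2.56 + 59.29)
= 7.8645
min_dist = center_dist - radius = 7.8645 - 0.5 = 7.3645 m


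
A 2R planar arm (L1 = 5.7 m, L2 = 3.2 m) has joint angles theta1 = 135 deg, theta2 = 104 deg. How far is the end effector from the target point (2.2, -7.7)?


End effector via forward kinematics:
x = L1*cos(t1) + L2*cos(t1+t2) = -5.6786
y = L1*sin(t1) + L2*sin(t1+t2) = 1.2876
Distance to target:
d = sqrt((2.2 - -5.6786)^2 + (-7.7 - 1.2876)^2)
= sqrt(62.0728 + 80.7765)
= 11.952 m


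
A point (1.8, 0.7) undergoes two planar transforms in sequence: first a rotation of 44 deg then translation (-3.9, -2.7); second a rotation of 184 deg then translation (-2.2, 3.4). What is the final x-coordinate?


After transform 1:
x1 = cos(44)*1.8 - sin(44)*0.7 + -3.9 = -3.0914
y1 = sin(44)*1.8 + cos(44)*0.7 + -2.7 = -0.9461
After transform 2:
x2 = cos(184)*-3.0914 - sin(184)*-0.9461 + -2.2
= 0.8179


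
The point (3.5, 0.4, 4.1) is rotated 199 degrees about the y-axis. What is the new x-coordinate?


Rotation about y-axis: x' = x*cos(theta) + z*sin(theta)
= 3.5 * -0.9455 + 4.1 * -0.3256
= -4.6441


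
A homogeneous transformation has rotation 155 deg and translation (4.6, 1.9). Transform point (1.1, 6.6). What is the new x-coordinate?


x' = cos(theta)*px - sin(theta)*py + tx
= -0.9063*1.1 - 0.4226*6.6 + 4.6
= 0.8138


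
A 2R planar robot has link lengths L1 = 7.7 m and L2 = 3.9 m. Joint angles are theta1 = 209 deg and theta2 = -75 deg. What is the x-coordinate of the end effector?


Convert angles to radians: theta1 = 3.6477, theta2 = -1.309
x = L1*cos(theta1) + L2*cos(theta1+theta2)
x = -6.7346 + -2.7092
x = -9.4437


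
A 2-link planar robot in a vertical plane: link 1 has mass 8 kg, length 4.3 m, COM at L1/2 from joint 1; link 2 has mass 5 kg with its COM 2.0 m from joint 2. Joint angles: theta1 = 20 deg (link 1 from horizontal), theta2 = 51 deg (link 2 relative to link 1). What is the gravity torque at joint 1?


Horizontal distance from joint 1 to link-1 COM:
  x_c1 = (L1/2)*cos(t1) = 2.15 * 0.9397 = 2.0203 m
Horizontal distance from joint 1 to link-2 COM:
  x_c2 = L1*cos(t1) + Lc2*cos(t1+t2)
       = 4.3*0.9397 + 2.0*0.3256 = 4.6918 m
tau1 = m1*g*x_c1 + m2*g*x_c2
     = 8*9.81*2.0203 + 5*9.81*4.6918
     = 158.5562 + 230.1335
     = 388.6897 Nm


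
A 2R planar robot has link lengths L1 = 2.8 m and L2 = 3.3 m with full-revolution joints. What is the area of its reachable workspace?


r_max = L1 + L2 = 6.1 m
r_min = |L1 - L2| = 0.5 m
Area = pi*(r_max^2 - r_min^2)
= pi*(37.21 - 0.25)
= pi * 36.96
= 116.1133 m^2


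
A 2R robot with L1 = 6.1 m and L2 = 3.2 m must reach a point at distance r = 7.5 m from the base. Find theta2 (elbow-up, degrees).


cos(theta2) = (r^2 - L1^2 - L2^2) / (2*L1*L2)
cos(theta2) = (56.25 - 37.21 - 10.24) / 39.04
cos(theta2) = 0.22541
theta2 = 76.973 degrees


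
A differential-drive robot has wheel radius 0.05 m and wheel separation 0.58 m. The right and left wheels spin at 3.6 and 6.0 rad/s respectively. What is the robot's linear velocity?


vR = r*wR = 0.05*3.6 = 0.18 m/s
vL = r*wL = 0.05*6.0 = 0.3 m/s
v = (vR+vL)/2 = 0.24 m/s
omega = (vR-vL)/L = -0.2069 rad/s
linear velocity = 0.24 m/s


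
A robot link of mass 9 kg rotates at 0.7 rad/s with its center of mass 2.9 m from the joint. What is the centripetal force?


F = m * omega^2 * r
= 9 * 0.7^2 * 2.9
= 9 * 0.49 * 2.9
= 12.789 N


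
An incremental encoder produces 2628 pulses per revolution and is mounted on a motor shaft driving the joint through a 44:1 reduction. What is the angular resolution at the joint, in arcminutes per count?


counts per rev = 2628
effective counts at joint = 2628 * 44 = 115632
resolution = 360*60 / 115632
= 0.1868 arcmin/count


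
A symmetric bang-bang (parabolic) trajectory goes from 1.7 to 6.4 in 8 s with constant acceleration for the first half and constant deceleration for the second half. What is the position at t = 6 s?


Symmetric rest-to-rest: each phase covers (pf-p0)/2 in time T/2. 0.5*a*(T/2)^2 = (pf-p0)/2 => a = 4*(pf-p0)/T^2
a = 4*(6.4-1.7)/8^2 = 0.2938
t = 6 is in the deceleration phase (t > T/2).
p = pf - 0.5*a*(T-t)^2 = 6.4 - 0.5*0.2938*2^2
= 5.8125


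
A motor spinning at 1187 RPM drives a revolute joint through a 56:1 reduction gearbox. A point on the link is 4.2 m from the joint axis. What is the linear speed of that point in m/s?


omega_motor = 1187 * 2*pi/60 = 124.3023 rad/s
omega_joint = omega_motor / 56 = 2.2197 rad/s
v = omega_joint * r = 2.2197 * 4.2
= 9.3227 m/s


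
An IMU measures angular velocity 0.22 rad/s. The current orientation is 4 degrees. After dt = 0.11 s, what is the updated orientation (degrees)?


delta_theta = w * dt = 0.22 * 0.11 = 0.0242 rad
= 1.3866 deg
theta_new = 4 + 1.3866 = 5.3866 deg


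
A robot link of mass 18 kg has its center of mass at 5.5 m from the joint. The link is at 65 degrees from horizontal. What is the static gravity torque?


tau = m*g*L*cos(angle)
= 18 * 9.81 * 5.5 * cos(65 deg)
= 18 * 9.81 * 5.5 * 0.4226
= 410.4426 Nm


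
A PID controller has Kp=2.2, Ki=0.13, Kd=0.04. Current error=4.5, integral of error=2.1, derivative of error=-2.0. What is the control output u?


u = Kp*e + Ki*int(e) + Kd*de/dt
= 2.2*4.5 + 0.13*2.1 + 0.04*(-2.0)
= 9.9 + 0.273 + -0.08
= 10.093


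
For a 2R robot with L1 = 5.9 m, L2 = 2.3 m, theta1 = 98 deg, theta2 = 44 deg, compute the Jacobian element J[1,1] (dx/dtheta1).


J[1,1] = -L1*sin(t1) - L2*sin(t1+t2)
= -5.9*sin(98) - 2.3*sin(142)
= -7.2586


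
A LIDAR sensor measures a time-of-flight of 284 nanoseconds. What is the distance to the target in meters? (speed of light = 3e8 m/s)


tof = 284 ns = 2.84e-07 s
dist = c * tof / 2
= 3e8 * 2.84e-07 / 2
= 42.6 m


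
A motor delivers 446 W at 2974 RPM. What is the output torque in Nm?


omega = 2974 * 2*pi/60 = 311.4366 rad/s
tau = P / omega = 446 / 311.4366
= 1.4321 Nm


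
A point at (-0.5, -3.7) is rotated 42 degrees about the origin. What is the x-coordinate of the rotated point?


x' = x*cos(theta) - y*sin(theta)
cos(42 deg) = 0.7431, sin(42 deg) = 0.6691
x' = -0.5 * 0.7431 - -3.7 * 0.6691
= -0.3716 - -2.4758
= 2.1042


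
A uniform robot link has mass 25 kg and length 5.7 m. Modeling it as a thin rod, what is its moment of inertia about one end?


I = (1/3) * m * L^2
= (1/3) * 25 * 5.7^2
= 0.333333 * 25 * 32.49
= 270.75 kg*m^2


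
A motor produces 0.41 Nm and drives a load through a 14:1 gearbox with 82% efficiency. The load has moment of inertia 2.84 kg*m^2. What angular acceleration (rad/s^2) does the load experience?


tau_out = tau_motor * N * eta
= 0.41 * 14 * 0.82 = 4.7068 Nm
alpha = tau_out / I = 4.7068 / 2.84
= 1.6573 rad/s^2


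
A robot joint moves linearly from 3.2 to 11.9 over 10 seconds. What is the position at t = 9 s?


s = t/T = 9/10 = 0.9
p(t) = p0 + (pf-p0)*s
= 3.2 + (11.9 - 3.2) * 0.9
= 11.03


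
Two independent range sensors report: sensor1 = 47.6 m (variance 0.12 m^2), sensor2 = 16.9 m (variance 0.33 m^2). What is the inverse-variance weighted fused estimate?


w1 = (1/var1) / (1/var1 + 1/var2)
   = 8.3333 / (8.3333 + 3.0303) = 0.7333
w2 = 1 - w1 = 0.2667
fused = w1*s1 + w2*s2 = 34.9067 + 4.5067
= 39.4133 m


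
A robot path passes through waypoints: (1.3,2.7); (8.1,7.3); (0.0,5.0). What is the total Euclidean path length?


Segment lengths:
  seg1 = sqrt((6.8)^2 + (4.6)^2) = 8.2098
  seg2 = sqrt((-8.1)^2 + (-2.3)^2) = 8.4202
Total = 16.63


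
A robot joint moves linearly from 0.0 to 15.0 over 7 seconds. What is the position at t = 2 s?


s = t/T = 2/7 = 0.2857
p(t) = p0 + (pf-p0)*s
= 0.0 + (15.0 - 0.0) * 0.2857
= 4.2857


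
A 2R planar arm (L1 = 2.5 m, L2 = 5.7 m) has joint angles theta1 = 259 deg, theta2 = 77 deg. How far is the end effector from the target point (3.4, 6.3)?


End effector via forward kinematics:
x = L1*cos(t1) + L2*cos(t1+t2) = 4.7302
y = L1*sin(t1) + L2*sin(t1+t2) = -4.7725
Distance to target:
d = sqrt((3.4 - 4.7302)^2 + (6.3 - -4.7725)^2)
= sqrt(1.7694 + 122.5995)
= 11.1521 m


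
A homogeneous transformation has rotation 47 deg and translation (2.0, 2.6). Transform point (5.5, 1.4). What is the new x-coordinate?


x' = cos(theta)*px - sin(theta)*py + tx
= 0.682*5.5 - 0.7314*1.4 + 2.0
= 4.7271


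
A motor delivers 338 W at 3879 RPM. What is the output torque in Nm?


omega = 3879 * 2*pi/60 = 406.2079 rad/s
tau = P / omega = 338 / 406.2079
= 0.8321 Nm


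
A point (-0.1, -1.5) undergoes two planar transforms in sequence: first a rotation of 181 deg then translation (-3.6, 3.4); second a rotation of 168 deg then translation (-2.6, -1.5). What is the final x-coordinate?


After transform 1:
x1 = cos(181)*-0.1 - sin(181)*-1.5 + -3.6 = -3.5262
y1 = sin(181)*-0.1 + cos(181)*-1.5 + 3.4 = 4.9015
After transform 2:
x2 = cos(168)*-3.5262 - sin(168)*4.9015 + -2.6
= -0.1699


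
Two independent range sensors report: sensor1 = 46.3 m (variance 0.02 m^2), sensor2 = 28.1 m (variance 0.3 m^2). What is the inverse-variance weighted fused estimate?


w1 = (1/var1) / (1/var1 + 1/var2)
   = 50.0 / (50.0 + 3.3333) = 0.9375
w2 = 1 - w1 = 0.0625
fused = w1*s1 + w2*s2 = 43.4062 + 1.7563
= 45.1625 m


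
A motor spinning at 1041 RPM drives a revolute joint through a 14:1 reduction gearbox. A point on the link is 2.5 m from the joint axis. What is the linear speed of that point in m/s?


omega_motor = 1041 * 2*pi/60 = 109.0133 rad/s
omega_joint = omega_motor / 14 = 7.7867 rad/s
v = omega_joint * r = 7.7867 * 2.5
= 19.4667 m/s


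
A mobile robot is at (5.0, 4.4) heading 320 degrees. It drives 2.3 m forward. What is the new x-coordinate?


x_new = x0 + d*cos(theta)
= 5.0 + 2.3*cos(320)
= 5.0 + 1.7619
= 6.7619


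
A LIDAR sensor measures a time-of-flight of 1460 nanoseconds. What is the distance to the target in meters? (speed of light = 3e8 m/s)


tof = 1460 ns = 1.46e-06 s
dist = c * tof / 2
= 3e8 * 1.46e-06 / 2
= 219.0 m


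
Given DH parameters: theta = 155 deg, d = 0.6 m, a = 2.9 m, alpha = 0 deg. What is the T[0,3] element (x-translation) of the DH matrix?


T[0,3] = a * cos(theta)
= 2.9 * cos(155 deg)
= 2.9 * -0.9063
= -2.6283


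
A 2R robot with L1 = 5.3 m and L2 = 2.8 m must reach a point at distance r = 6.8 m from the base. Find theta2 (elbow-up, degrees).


cos(theta2) = (r^2 - L1^2 - L2^2) / (2*L1*L2)
cos(theta2) = (46.24 - 28.09 - 7.84) / 29.68
cos(theta2) = 0.347372
theta2 = 69.6733 degrees


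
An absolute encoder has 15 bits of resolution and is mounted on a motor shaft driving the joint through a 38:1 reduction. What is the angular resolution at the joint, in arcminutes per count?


counts = 2^15 = 32768
effective counts at joint = 32768 * 38 = 1245184
resolution = 360*60 / 1245184
= 0.0173 arcmin/count


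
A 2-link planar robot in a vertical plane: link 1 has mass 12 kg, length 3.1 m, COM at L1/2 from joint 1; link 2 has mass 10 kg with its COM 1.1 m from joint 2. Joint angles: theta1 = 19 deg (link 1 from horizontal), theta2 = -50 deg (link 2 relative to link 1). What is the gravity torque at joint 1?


Horizontal distance from joint 1 to link-1 COM:
  x_c1 = (L1/2)*cos(t1) = 1.55 * 0.9455 = 1.4656 m
Horizontal distance from joint 1 to link-2 COM:
  x_c2 = L1*cos(t1) + Lc2*cos(t1+t2)
       = 3.1*0.9455 + 1.1*0.8572 = 3.874 m
tau1 = m1*g*x_c1 + m2*g*x_c2
     = 12*9.81*1.4656 + 10*9.81*3.874
     = 172.525 + 380.0386
     = 552.5636 Nm


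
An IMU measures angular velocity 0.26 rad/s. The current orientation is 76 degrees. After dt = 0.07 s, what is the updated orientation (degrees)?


delta_theta = w * dt = 0.26 * 0.07 = 0.0182 rad
= 1.0428 deg
theta_new = 76 + 1.0428 = 77.0428 deg


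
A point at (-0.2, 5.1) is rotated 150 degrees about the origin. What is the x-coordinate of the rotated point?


x' = x*cos(theta) - y*sin(theta)
cos(150 deg) = -0.866, sin(150 deg) = 0.5
x' = -0.2 * -0.866 - 5.1 * 0.5
= 0.1732 - 2.55
= -2.3768


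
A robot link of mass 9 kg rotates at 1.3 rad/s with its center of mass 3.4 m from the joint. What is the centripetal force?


F = m * omega^2 * r
= 9 * 1.3^2 * 3.4
= 9 * 1.69 * 3.4
= 51.714 N


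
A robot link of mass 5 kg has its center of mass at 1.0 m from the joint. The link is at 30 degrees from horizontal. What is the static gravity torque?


tau = m*g*L*cos(angle)
= 5 * 9.81 * 1.0 * cos(30 deg)
= 5 * 9.81 * 1.0 * 0.866
= 42.4785 Nm


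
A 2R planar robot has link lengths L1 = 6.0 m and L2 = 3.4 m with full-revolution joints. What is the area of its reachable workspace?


r_max = L1 + L2 = 9.4 m
r_min = |L1 - L2| = 2.6 m
Area = pi*(r_max^2 - r_min^2)
= pi*(88.36 - 6.76)
= pi * 81.6
= 256.354 m^2


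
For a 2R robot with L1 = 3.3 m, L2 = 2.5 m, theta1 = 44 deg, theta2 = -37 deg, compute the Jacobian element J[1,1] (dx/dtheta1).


J[1,1] = -L1*sin(t1) - L2*sin(t1+t2)
= -3.3*sin(44) - 2.5*sin(7)
= -2.597


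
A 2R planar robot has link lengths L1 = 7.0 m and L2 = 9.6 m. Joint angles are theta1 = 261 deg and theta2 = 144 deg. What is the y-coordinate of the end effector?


Convert angles to radians: theta1 = 4.5553, theta2 = 2.5133
y = L1*sin(theta1) + L2*sin(theta1+theta2)
y = -6.9138 + 6.7882
y = -0.1256


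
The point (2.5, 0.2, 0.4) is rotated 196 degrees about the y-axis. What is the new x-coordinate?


Rotation about y-axis: x' = x*cos(theta) + z*sin(theta)
= 2.5 * -0.9613 + 0.4 * -0.2756
= -2.5134


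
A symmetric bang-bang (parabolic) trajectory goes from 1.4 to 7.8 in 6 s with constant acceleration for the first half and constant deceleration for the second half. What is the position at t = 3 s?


Symmetric rest-to-rest: each phase covers (pf-p0)/2 in time T/2. 0.5*a*(T/2)^2 = (pf-p0)/2 => a = 4*(pf-p0)/T^2
a = 4*(7.8-1.4)/6^2 = 0.7111
t = 3 is in the acceleration phase (t <= T/2).
p = p0 + 0.5*a*t^2 = 1.4 + 0.5*0.7111*3^2
= 4.6


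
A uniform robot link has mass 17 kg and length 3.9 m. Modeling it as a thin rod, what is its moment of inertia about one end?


I = (1/3) * m * L^2
= (1/3) * 17 * 3.9^2
= 0.333333 * 17 * 15.21
= 86.19 kg*m^2


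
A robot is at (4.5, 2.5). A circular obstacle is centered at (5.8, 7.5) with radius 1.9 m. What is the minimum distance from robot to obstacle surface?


center_dist = sqrt((4.5-5.8)^2 + (2.5-7.5)^2)
= sqrt(1.69 + 25.0)
= 5.1662
min_dist = center_dist - radius = 5.1662 - 1.9 = 3.2662 m


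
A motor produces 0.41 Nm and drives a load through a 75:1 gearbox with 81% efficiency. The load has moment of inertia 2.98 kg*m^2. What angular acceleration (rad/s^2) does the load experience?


tau_out = tau_motor * N * eta
= 0.41 * 75 * 0.81 = 24.9075 Nm
alpha = tau_out / I = 24.9075 / 2.98
= 8.3582 rad/s^2


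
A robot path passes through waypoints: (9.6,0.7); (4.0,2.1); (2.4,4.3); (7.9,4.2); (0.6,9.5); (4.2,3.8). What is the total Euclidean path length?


Segment lengths:
  seg1 = sqrt((-5.6)^2 + (1.4)^2) = 5.7723
  seg2 = sqrt((-1.6)^2 + (2.2)^2) = 2.7203
  seg3 = sqrt((5.5)^2 + (-0.1)^2) = 5.5009
  seg4 = sqrt((-7.3)^2 + (5.3)^2) = 9.0211
  seg5 = sqrt((3.6)^2 + (-5.7)^2) = 6.7417
Total = 29.7563
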